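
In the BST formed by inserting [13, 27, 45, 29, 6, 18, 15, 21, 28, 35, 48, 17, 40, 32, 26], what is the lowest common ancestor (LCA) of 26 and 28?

Tree insertion order: [13, 27, 45, 29, 6, 18, 15, 21, 28, 35, 48, 17, 40, 32, 26]
Tree (level-order array): [13, 6, 27, None, None, 18, 45, 15, 21, 29, 48, None, 17, None, 26, 28, 35, None, None, None, None, None, None, None, None, 32, 40]
In a BST, the LCA of p=26, q=28 is the first node v on the
root-to-leaf path with p <= v <= q (go left if both < v, right if both > v).
Walk from root:
  at 13: both 26 and 28 > 13, go right
  at 27: 26 <= 27 <= 28, this is the LCA
LCA = 27


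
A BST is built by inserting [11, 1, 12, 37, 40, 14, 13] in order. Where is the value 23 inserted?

Starting tree (level order): [11, 1, 12, None, None, None, 37, 14, 40, 13]
Insertion path: 11 -> 12 -> 37 -> 14
Result: insert 23 as right child of 14
Final tree (level order): [11, 1, 12, None, None, None, 37, 14, 40, 13, 23]


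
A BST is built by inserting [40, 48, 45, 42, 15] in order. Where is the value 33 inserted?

Starting tree (level order): [40, 15, 48, None, None, 45, None, 42]
Insertion path: 40 -> 15
Result: insert 33 as right child of 15
Final tree (level order): [40, 15, 48, None, 33, 45, None, None, None, 42]


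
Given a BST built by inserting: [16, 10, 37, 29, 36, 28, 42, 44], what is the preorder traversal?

Tree insertion order: [16, 10, 37, 29, 36, 28, 42, 44]
Tree (level-order array): [16, 10, 37, None, None, 29, 42, 28, 36, None, 44]
Preorder traversal: [16, 10, 37, 29, 28, 36, 42, 44]


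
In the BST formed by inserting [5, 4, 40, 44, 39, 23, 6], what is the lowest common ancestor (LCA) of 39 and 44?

Tree insertion order: [5, 4, 40, 44, 39, 23, 6]
Tree (level-order array): [5, 4, 40, None, None, 39, 44, 23, None, None, None, 6]
In a BST, the LCA of p=39, q=44 is the first node v on the
root-to-leaf path with p <= v <= q (go left if both < v, right if both > v).
Walk from root:
  at 5: both 39 and 44 > 5, go right
  at 40: 39 <= 40 <= 44, this is the LCA
LCA = 40


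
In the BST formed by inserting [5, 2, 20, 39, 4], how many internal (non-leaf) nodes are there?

Tree built from: [5, 2, 20, 39, 4]
Tree (level-order array): [5, 2, 20, None, 4, None, 39]
Rule: An internal node has at least one child.
Per-node child counts:
  node 5: 2 child(ren)
  node 2: 1 child(ren)
  node 4: 0 child(ren)
  node 20: 1 child(ren)
  node 39: 0 child(ren)
Matching nodes: [5, 2, 20]
Count of internal (non-leaf) nodes: 3


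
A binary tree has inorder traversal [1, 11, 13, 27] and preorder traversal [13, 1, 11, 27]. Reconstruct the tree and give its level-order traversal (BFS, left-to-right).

Inorder:  [1, 11, 13, 27]
Preorder: [13, 1, 11, 27]
Algorithm: preorder visits root first, so consume preorder in order;
for each root, split the current inorder slice at that value into
left-subtree inorder and right-subtree inorder, then recurse.
Recursive splits:
  root=13; inorder splits into left=[1, 11], right=[27]
  root=1; inorder splits into left=[], right=[11]
  root=11; inorder splits into left=[], right=[]
  root=27; inorder splits into left=[], right=[]
Reconstructed level-order: [13, 1, 27, 11]


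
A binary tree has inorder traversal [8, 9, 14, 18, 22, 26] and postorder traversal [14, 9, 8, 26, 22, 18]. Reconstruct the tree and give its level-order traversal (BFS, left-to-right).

Inorder:   [8, 9, 14, 18, 22, 26]
Postorder: [14, 9, 8, 26, 22, 18]
Algorithm: postorder visits root last, so walk postorder right-to-left;
each value is the root of the current inorder slice — split it at that
value, recurse on the right subtree first, then the left.
Recursive splits:
  root=18; inorder splits into left=[8, 9, 14], right=[22, 26]
  root=22; inorder splits into left=[], right=[26]
  root=26; inorder splits into left=[], right=[]
  root=8; inorder splits into left=[], right=[9, 14]
  root=9; inorder splits into left=[], right=[14]
  root=14; inorder splits into left=[], right=[]
Reconstructed level-order: [18, 8, 22, 9, 26, 14]


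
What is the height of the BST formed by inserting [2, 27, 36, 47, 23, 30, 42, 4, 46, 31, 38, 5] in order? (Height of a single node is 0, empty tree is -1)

Insertion order: [2, 27, 36, 47, 23, 30, 42, 4, 46, 31, 38, 5]
Tree (level-order array): [2, None, 27, 23, 36, 4, None, 30, 47, None, 5, None, 31, 42, None, None, None, None, None, 38, 46]
Compute height bottom-up (empty subtree = -1):
  height(5) = 1 + max(-1, -1) = 0
  height(4) = 1 + max(-1, 0) = 1
  height(23) = 1 + max(1, -1) = 2
  height(31) = 1 + max(-1, -1) = 0
  height(30) = 1 + max(-1, 0) = 1
  height(38) = 1 + max(-1, -1) = 0
  height(46) = 1 + max(-1, -1) = 0
  height(42) = 1 + max(0, 0) = 1
  height(47) = 1 + max(1, -1) = 2
  height(36) = 1 + max(1, 2) = 3
  height(27) = 1 + max(2, 3) = 4
  height(2) = 1 + max(-1, 4) = 5
Height = 5


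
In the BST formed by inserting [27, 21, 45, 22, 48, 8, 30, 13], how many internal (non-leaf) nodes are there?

Tree built from: [27, 21, 45, 22, 48, 8, 30, 13]
Tree (level-order array): [27, 21, 45, 8, 22, 30, 48, None, 13]
Rule: An internal node has at least one child.
Per-node child counts:
  node 27: 2 child(ren)
  node 21: 2 child(ren)
  node 8: 1 child(ren)
  node 13: 0 child(ren)
  node 22: 0 child(ren)
  node 45: 2 child(ren)
  node 30: 0 child(ren)
  node 48: 0 child(ren)
Matching nodes: [27, 21, 8, 45]
Count of internal (non-leaf) nodes: 4


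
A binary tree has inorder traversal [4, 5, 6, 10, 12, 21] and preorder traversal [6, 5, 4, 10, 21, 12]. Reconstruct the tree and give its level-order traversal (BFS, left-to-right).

Inorder:  [4, 5, 6, 10, 12, 21]
Preorder: [6, 5, 4, 10, 21, 12]
Algorithm: preorder visits root first, so consume preorder in order;
for each root, split the current inorder slice at that value into
left-subtree inorder and right-subtree inorder, then recurse.
Recursive splits:
  root=6; inorder splits into left=[4, 5], right=[10, 12, 21]
  root=5; inorder splits into left=[4], right=[]
  root=4; inorder splits into left=[], right=[]
  root=10; inorder splits into left=[], right=[12, 21]
  root=21; inorder splits into left=[12], right=[]
  root=12; inorder splits into left=[], right=[]
Reconstructed level-order: [6, 5, 10, 4, 21, 12]


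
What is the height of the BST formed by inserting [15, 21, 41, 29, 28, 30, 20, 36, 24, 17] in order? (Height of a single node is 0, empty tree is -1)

Insertion order: [15, 21, 41, 29, 28, 30, 20, 36, 24, 17]
Tree (level-order array): [15, None, 21, 20, 41, 17, None, 29, None, None, None, 28, 30, 24, None, None, 36]
Compute height bottom-up (empty subtree = -1):
  height(17) = 1 + max(-1, -1) = 0
  height(20) = 1 + max(0, -1) = 1
  height(24) = 1 + max(-1, -1) = 0
  height(28) = 1 + max(0, -1) = 1
  height(36) = 1 + max(-1, -1) = 0
  height(30) = 1 + max(-1, 0) = 1
  height(29) = 1 + max(1, 1) = 2
  height(41) = 1 + max(2, -1) = 3
  height(21) = 1 + max(1, 3) = 4
  height(15) = 1 + max(-1, 4) = 5
Height = 5


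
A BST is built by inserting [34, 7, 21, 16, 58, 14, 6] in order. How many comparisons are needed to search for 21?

Search path for 21: 34 -> 7 -> 21
Found: True
Comparisons: 3


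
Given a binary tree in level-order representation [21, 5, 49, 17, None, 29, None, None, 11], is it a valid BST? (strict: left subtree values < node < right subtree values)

Level-order array: [21, 5, 49, 17, None, 29, None, None, 11]
Validate using subtree bounds (lo, hi): at each node, require lo < value < hi,
then recurse left with hi=value and right with lo=value.
Preorder trace (stopping at first violation):
  at node 21 with bounds (-inf, +inf): OK
  at node 5 with bounds (-inf, 21): OK
  at node 17 with bounds (-inf, 5): VIOLATION
Node 17 violates its bound: not (-inf < 17 < 5).
Result: Not a valid BST


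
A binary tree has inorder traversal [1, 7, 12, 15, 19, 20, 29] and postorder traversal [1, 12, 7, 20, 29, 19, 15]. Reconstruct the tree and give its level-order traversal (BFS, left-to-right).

Inorder:   [1, 7, 12, 15, 19, 20, 29]
Postorder: [1, 12, 7, 20, 29, 19, 15]
Algorithm: postorder visits root last, so walk postorder right-to-left;
each value is the root of the current inorder slice — split it at that
value, recurse on the right subtree first, then the left.
Recursive splits:
  root=15; inorder splits into left=[1, 7, 12], right=[19, 20, 29]
  root=19; inorder splits into left=[], right=[20, 29]
  root=29; inorder splits into left=[20], right=[]
  root=20; inorder splits into left=[], right=[]
  root=7; inorder splits into left=[1], right=[12]
  root=12; inorder splits into left=[], right=[]
  root=1; inorder splits into left=[], right=[]
Reconstructed level-order: [15, 7, 19, 1, 12, 29, 20]


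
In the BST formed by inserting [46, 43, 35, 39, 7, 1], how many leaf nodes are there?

Tree built from: [46, 43, 35, 39, 7, 1]
Tree (level-order array): [46, 43, None, 35, None, 7, 39, 1]
Rule: A leaf has 0 children.
Per-node child counts:
  node 46: 1 child(ren)
  node 43: 1 child(ren)
  node 35: 2 child(ren)
  node 7: 1 child(ren)
  node 1: 0 child(ren)
  node 39: 0 child(ren)
Matching nodes: [1, 39]
Count of leaf nodes: 2


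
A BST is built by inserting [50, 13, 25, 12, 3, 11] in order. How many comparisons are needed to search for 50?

Search path for 50: 50
Found: True
Comparisons: 1


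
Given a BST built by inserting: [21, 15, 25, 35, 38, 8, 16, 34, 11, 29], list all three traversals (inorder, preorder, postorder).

Tree insertion order: [21, 15, 25, 35, 38, 8, 16, 34, 11, 29]
Tree (level-order array): [21, 15, 25, 8, 16, None, 35, None, 11, None, None, 34, 38, None, None, 29]
Inorder (L, root, R): [8, 11, 15, 16, 21, 25, 29, 34, 35, 38]
Preorder (root, L, R): [21, 15, 8, 11, 16, 25, 35, 34, 29, 38]
Postorder (L, R, root): [11, 8, 16, 15, 29, 34, 38, 35, 25, 21]


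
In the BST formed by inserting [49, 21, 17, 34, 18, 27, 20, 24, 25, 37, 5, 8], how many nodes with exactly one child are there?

Tree built from: [49, 21, 17, 34, 18, 27, 20, 24, 25, 37, 5, 8]
Tree (level-order array): [49, 21, None, 17, 34, 5, 18, 27, 37, None, 8, None, 20, 24, None, None, None, None, None, None, None, None, 25]
Rule: These are nodes with exactly 1 non-null child.
Per-node child counts:
  node 49: 1 child(ren)
  node 21: 2 child(ren)
  node 17: 2 child(ren)
  node 5: 1 child(ren)
  node 8: 0 child(ren)
  node 18: 1 child(ren)
  node 20: 0 child(ren)
  node 34: 2 child(ren)
  node 27: 1 child(ren)
  node 24: 1 child(ren)
  node 25: 0 child(ren)
  node 37: 0 child(ren)
Matching nodes: [49, 5, 18, 27, 24]
Count of nodes with exactly one child: 5


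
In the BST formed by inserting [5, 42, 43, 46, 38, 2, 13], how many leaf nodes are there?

Tree built from: [5, 42, 43, 46, 38, 2, 13]
Tree (level-order array): [5, 2, 42, None, None, 38, 43, 13, None, None, 46]
Rule: A leaf has 0 children.
Per-node child counts:
  node 5: 2 child(ren)
  node 2: 0 child(ren)
  node 42: 2 child(ren)
  node 38: 1 child(ren)
  node 13: 0 child(ren)
  node 43: 1 child(ren)
  node 46: 0 child(ren)
Matching nodes: [2, 13, 46]
Count of leaf nodes: 3


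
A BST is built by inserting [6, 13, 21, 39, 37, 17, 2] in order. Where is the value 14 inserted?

Starting tree (level order): [6, 2, 13, None, None, None, 21, 17, 39, None, None, 37]
Insertion path: 6 -> 13 -> 21 -> 17
Result: insert 14 as left child of 17
Final tree (level order): [6, 2, 13, None, None, None, 21, 17, 39, 14, None, 37]


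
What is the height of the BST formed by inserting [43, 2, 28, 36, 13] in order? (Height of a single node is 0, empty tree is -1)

Insertion order: [43, 2, 28, 36, 13]
Tree (level-order array): [43, 2, None, None, 28, 13, 36]
Compute height bottom-up (empty subtree = -1):
  height(13) = 1 + max(-1, -1) = 0
  height(36) = 1 + max(-1, -1) = 0
  height(28) = 1 + max(0, 0) = 1
  height(2) = 1 + max(-1, 1) = 2
  height(43) = 1 + max(2, -1) = 3
Height = 3


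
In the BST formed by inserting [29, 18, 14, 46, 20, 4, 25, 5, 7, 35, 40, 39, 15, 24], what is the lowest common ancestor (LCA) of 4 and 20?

Tree insertion order: [29, 18, 14, 46, 20, 4, 25, 5, 7, 35, 40, 39, 15, 24]
Tree (level-order array): [29, 18, 46, 14, 20, 35, None, 4, 15, None, 25, None, 40, None, 5, None, None, 24, None, 39, None, None, 7]
In a BST, the LCA of p=4, q=20 is the first node v on the
root-to-leaf path with p <= v <= q (go left if both < v, right if both > v).
Walk from root:
  at 29: both 4 and 20 < 29, go left
  at 18: 4 <= 18 <= 20, this is the LCA
LCA = 18


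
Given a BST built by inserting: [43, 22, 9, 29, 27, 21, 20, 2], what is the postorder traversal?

Tree insertion order: [43, 22, 9, 29, 27, 21, 20, 2]
Tree (level-order array): [43, 22, None, 9, 29, 2, 21, 27, None, None, None, 20]
Postorder traversal: [2, 20, 21, 9, 27, 29, 22, 43]


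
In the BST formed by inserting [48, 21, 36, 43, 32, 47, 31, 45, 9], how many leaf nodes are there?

Tree built from: [48, 21, 36, 43, 32, 47, 31, 45, 9]
Tree (level-order array): [48, 21, None, 9, 36, None, None, 32, 43, 31, None, None, 47, None, None, 45]
Rule: A leaf has 0 children.
Per-node child counts:
  node 48: 1 child(ren)
  node 21: 2 child(ren)
  node 9: 0 child(ren)
  node 36: 2 child(ren)
  node 32: 1 child(ren)
  node 31: 0 child(ren)
  node 43: 1 child(ren)
  node 47: 1 child(ren)
  node 45: 0 child(ren)
Matching nodes: [9, 31, 45]
Count of leaf nodes: 3


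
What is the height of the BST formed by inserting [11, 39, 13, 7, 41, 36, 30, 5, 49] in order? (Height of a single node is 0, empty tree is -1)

Insertion order: [11, 39, 13, 7, 41, 36, 30, 5, 49]
Tree (level-order array): [11, 7, 39, 5, None, 13, 41, None, None, None, 36, None, 49, 30]
Compute height bottom-up (empty subtree = -1):
  height(5) = 1 + max(-1, -1) = 0
  height(7) = 1 + max(0, -1) = 1
  height(30) = 1 + max(-1, -1) = 0
  height(36) = 1 + max(0, -1) = 1
  height(13) = 1 + max(-1, 1) = 2
  height(49) = 1 + max(-1, -1) = 0
  height(41) = 1 + max(-1, 0) = 1
  height(39) = 1 + max(2, 1) = 3
  height(11) = 1 + max(1, 3) = 4
Height = 4


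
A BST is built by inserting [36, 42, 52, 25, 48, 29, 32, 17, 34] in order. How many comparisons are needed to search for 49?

Search path for 49: 36 -> 42 -> 52 -> 48
Found: False
Comparisons: 4


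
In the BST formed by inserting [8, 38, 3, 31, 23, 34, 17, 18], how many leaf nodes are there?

Tree built from: [8, 38, 3, 31, 23, 34, 17, 18]
Tree (level-order array): [8, 3, 38, None, None, 31, None, 23, 34, 17, None, None, None, None, 18]
Rule: A leaf has 0 children.
Per-node child counts:
  node 8: 2 child(ren)
  node 3: 0 child(ren)
  node 38: 1 child(ren)
  node 31: 2 child(ren)
  node 23: 1 child(ren)
  node 17: 1 child(ren)
  node 18: 0 child(ren)
  node 34: 0 child(ren)
Matching nodes: [3, 18, 34]
Count of leaf nodes: 3


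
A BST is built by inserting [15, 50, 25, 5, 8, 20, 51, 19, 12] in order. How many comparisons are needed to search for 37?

Search path for 37: 15 -> 50 -> 25
Found: False
Comparisons: 3


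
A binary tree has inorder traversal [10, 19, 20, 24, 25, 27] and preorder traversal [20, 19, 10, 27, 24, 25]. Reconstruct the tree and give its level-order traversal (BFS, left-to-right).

Inorder:  [10, 19, 20, 24, 25, 27]
Preorder: [20, 19, 10, 27, 24, 25]
Algorithm: preorder visits root first, so consume preorder in order;
for each root, split the current inorder slice at that value into
left-subtree inorder and right-subtree inorder, then recurse.
Recursive splits:
  root=20; inorder splits into left=[10, 19], right=[24, 25, 27]
  root=19; inorder splits into left=[10], right=[]
  root=10; inorder splits into left=[], right=[]
  root=27; inorder splits into left=[24, 25], right=[]
  root=24; inorder splits into left=[], right=[25]
  root=25; inorder splits into left=[], right=[]
Reconstructed level-order: [20, 19, 27, 10, 24, 25]


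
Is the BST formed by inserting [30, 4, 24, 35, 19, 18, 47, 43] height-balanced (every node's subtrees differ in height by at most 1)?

Tree (level-order array): [30, 4, 35, None, 24, None, 47, 19, None, 43, None, 18]
Definition: a tree is height-balanced if, at every node, |h(left) - h(right)| <= 1 (empty subtree has height -1).
Bottom-up per-node check:
  node 18: h_left=-1, h_right=-1, diff=0 [OK], height=0
  node 19: h_left=0, h_right=-1, diff=1 [OK], height=1
  node 24: h_left=1, h_right=-1, diff=2 [FAIL (|1--1|=2 > 1)], height=2
  node 4: h_left=-1, h_right=2, diff=3 [FAIL (|-1-2|=3 > 1)], height=3
  node 43: h_left=-1, h_right=-1, diff=0 [OK], height=0
  node 47: h_left=0, h_right=-1, diff=1 [OK], height=1
  node 35: h_left=-1, h_right=1, diff=2 [FAIL (|-1-1|=2 > 1)], height=2
  node 30: h_left=3, h_right=2, diff=1 [OK], height=4
Node 24 violates the condition: |1 - -1| = 2 > 1.
Result: Not balanced


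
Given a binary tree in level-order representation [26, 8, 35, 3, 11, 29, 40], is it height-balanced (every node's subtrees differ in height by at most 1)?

Tree (level-order array): [26, 8, 35, 3, 11, 29, 40]
Definition: a tree is height-balanced if, at every node, |h(left) - h(right)| <= 1 (empty subtree has height -1).
Bottom-up per-node check:
  node 3: h_left=-1, h_right=-1, diff=0 [OK], height=0
  node 11: h_left=-1, h_right=-1, diff=0 [OK], height=0
  node 8: h_left=0, h_right=0, diff=0 [OK], height=1
  node 29: h_left=-1, h_right=-1, diff=0 [OK], height=0
  node 40: h_left=-1, h_right=-1, diff=0 [OK], height=0
  node 35: h_left=0, h_right=0, diff=0 [OK], height=1
  node 26: h_left=1, h_right=1, diff=0 [OK], height=2
All nodes satisfy the balance condition.
Result: Balanced


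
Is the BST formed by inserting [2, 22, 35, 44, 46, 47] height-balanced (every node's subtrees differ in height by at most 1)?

Tree (level-order array): [2, None, 22, None, 35, None, 44, None, 46, None, 47]
Definition: a tree is height-balanced if, at every node, |h(left) - h(right)| <= 1 (empty subtree has height -1).
Bottom-up per-node check:
  node 47: h_left=-1, h_right=-1, diff=0 [OK], height=0
  node 46: h_left=-1, h_right=0, diff=1 [OK], height=1
  node 44: h_left=-1, h_right=1, diff=2 [FAIL (|-1-1|=2 > 1)], height=2
  node 35: h_left=-1, h_right=2, diff=3 [FAIL (|-1-2|=3 > 1)], height=3
  node 22: h_left=-1, h_right=3, diff=4 [FAIL (|-1-3|=4 > 1)], height=4
  node 2: h_left=-1, h_right=4, diff=5 [FAIL (|-1-4|=5 > 1)], height=5
Node 44 violates the condition: |-1 - 1| = 2 > 1.
Result: Not balanced


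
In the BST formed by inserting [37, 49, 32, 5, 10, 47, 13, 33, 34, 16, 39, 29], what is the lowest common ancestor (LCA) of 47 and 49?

Tree insertion order: [37, 49, 32, 5, 10, 47, 13, 33, 34, 16, 39, 29]
Tree (level-order array): [37, 32, 49, 5, 33, 47, None, None, 10, None, 34, 39, None, None, 13, None, None, None, None, None, 16, None, 29]
In a BST, the LCA of p=47, q=49 is the first node v on the
root-to-leaf path with p <= v <= q (go left if both < v, right if both > v).
Walk from root:
  at 37: both 47 and 49 > 37, go right
  at 49: 47 <= 49 <= 49, this is the LCA
LCA = 49


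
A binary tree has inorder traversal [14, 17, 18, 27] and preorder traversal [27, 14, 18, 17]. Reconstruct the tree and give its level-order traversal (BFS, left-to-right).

Inorder:  [14, 17, 18, 27]
Preorder: [27, 14, 18, 17]
Algorithm: preorder visits root first, so consume preorder in order;
for each root, split the current inorder slice at that value into
left-subtree inorder and right-subtree inorder, then recurse.
Recursive splits:
  root=27; inorder splits into left=[14, 17, 18], right=[]
  root=14; inorder splits into left=[], right=[17, 18]
  root=18; inorder splits into left=[17], right=[]
  root=17; inorder splits into left=[], right=[]
Reconstructed level-order: [27, 14, 18, 17]


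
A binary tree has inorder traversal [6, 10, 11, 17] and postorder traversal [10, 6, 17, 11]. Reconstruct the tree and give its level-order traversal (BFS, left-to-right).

Inorder:   [6, 10, 11, 17]
Postorder: [10, 6, 17, 11]
Algorithm: postorder visits root last, so walk postorder right-to-left;
each value is the root of the current inorder slice — split it at that
value, recurse on the right subtree first, then the left.
Recursive splits:
  root=11; inorder splits into left=[6, 10], right=[17]
  root=17; inorder splits into left=[], right=[]
  root=6; inorder splits into left=[], right=[10]
  root=10; inorder splits into left=[], right=[]
Reconstructed level-order: [11, 6, 17, 10]


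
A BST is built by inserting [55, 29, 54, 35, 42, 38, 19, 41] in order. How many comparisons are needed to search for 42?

Search path for 42: 55 -> 29 -> 54 -> 35 -> 42
Found: True
Comparisons: 5


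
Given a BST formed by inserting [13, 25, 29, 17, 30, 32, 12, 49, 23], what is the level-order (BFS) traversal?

Tree insertion order: [13, 25, 29, 17, 30, 32, 12, 49, 23]
Tree (level-order array): [13, 12, 25, None, None, 17, 29, None, 23, None, 30, None, None, None, 32, None, 49]
BFS from the root, enqueuing left then right child of each popped node:
  queue [13] -> pop 13, enqueue [12, 25], visited so far: [13]
  queue [12, 25] -> pop 12, enqueue [none], visited so far: [13, 12]
  queue [25] -> pop 25, enqueue [17, 29], visited so far: [13, 12, 25]
  queue [17, 29] -> pop 17, enqueue [23], visited so far: [13, 12, 25, 17]
  queue [29, 23] -> pop 29, enqueue [30], visited so far: [13, 12, 25, 17, 29]
  queue [23, 30] -> pop 23, enqueue [none], visited so far: [13, 12, 25, 17, 29, 23]
  queue [30] -> pop 30, enqueue [32], visited so far: [13, 12, 25, 17, 29, 23, 30]
  queue [32] -> pop 32, enqueue [49], visited so far: [13, 12, 25, 17, 29, 23, 30, 32]
  queue [49] -> pop 49, enqueue [none], visited so far: [13, 12, 25, 17, 29, 23, 30, 32, 49]
Result: [13, 12, 25, 17, 29, 23, 30, 32, 49]


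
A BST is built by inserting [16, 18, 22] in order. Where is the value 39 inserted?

Starting tree (level order): [16, None, 18, None, 22]
Insertion path: 16 -> 18 -> 22
Result: insert 39 as right child of 22
Final tree (level order): [16, None, 18, None, 22, None, 39]


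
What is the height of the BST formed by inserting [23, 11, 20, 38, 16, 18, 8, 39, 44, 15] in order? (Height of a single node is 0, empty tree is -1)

Insertion order: [23, 11, 20, 38, 16, 18, 8, 39, 44, 15]
Tree (level-order array): [23, 11, 38, 8, 20, None, 39, None, None, 16, None, None, 44, 15, 18]
Compute height bottom-up (empty subtree = -1):
  height(8) = 1 + max(-1, -1) = 0
  height(15) = 1 + max(-1, -1) = 0
  height(18) = 1 + max(-1, -1) = 0
  height(16) = 1 + max(0, 0) = 1
  height(20) = 1 + max(1, -1) = 2
  height(11) = 1 + max(0, 2) = 3
  height(44) = 1 + max(-1, -1) = 0
  height(39) = 1 + max(-1, 0) = 1
  height(38) = 1 + max(-1, 1) = 2
  height(23) = 1 + max(3, 2) = 4
Height = 4


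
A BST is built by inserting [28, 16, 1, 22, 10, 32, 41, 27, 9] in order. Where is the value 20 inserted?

Starting tree (level order): [28, 16, 32, 1, 22, None, 41, None, 10, None, 27, None, None, 9]
Insertion path: 28 -> 16 -> 22
Result: insert 20 as left child of 22
Final tree (level order): [28, 16, 32, 1, 22, None, 41, None, 10, 20, 27, None, None, 9]


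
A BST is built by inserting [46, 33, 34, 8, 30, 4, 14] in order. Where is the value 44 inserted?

Starting tree (level order): [46, 33, None, 8, 34, 4, 30, None, None, None, None, 14]
Insertion path: 46 -> 33 -> 34
Result: insert 44 as right child of 34
Final tree (level order): [46, 33, None, 8, 34, 4, 30, None, 44, None, None, 14]


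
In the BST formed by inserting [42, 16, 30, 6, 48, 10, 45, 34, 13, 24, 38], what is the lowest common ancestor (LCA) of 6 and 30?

Tree insertion order: [42, 16, 30, 6, 48, 10, 45, 34, 13, 24, 38]
Tree (level-order array): [42, 16, 48, 6, 30, 45, None, None, 10, 24, 34, None, None, None, 13, None, None, None, 38]
In a BST, the LCA of p=6, q=30 is the first node v on the
root-to-leaf path with p <= v <= q (go left if both < v, right if both > v).
Walk from root:
  at 42: both 6 and 30 < 42, go left
  at 16: 6 <= 16 <= 30, this is the LCA
LCA = 16


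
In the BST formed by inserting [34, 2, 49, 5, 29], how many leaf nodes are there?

Tree built from: [34, 2, 49, 5, 29]
Tree (level-order array): [34, 2, 49, None, 5, None, None, None, 29]
Rule: A leaf has 0 children.
Per-node child counts:
  node 34: 2 child(ren)
  node 2: 1 child(ren)
  node 5: 1 child(ren)
  node 29: 0 child(ren)
  node 49: 0 child(ren)
Matching nodes: [29, 49]
Count of leaf nodes: 2


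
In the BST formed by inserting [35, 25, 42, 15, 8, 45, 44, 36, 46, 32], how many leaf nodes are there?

Tree built from: [35, 25, 42, 15, 8, 45, 44, 36, 46, 32]
Tree (level-order array): [35, 25, 42, 15, 32, 36, 45, 8, None, None, None, None, None, 44, 46]
Rule: A leaf has 0 children.
Per-node child counts:
  node 35: 2 child(ren)
  node 25: 2 child(ren)
  node 15: 1 child(ren)
  node 8: 0 child(ren)
  node 32: 0 child(ren)
  node 42: 2 child(ren)
  node 36: 0 child(ren)
  node 45: 2 child(ren)
  node 44: 0 child(ren)
  node 46: 0 child(ren)
Matching nodes: [8, 32, 36, 44, 46]
Count of leaf nodes: 5


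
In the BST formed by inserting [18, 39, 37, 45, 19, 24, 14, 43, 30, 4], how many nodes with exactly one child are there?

Tree built from: [18, 39, 37, 45, 19, 24, 14, 43, 30, 4]
Tree (level-order array): [18, 14, 39, 4, None, 37, 45, None, None, 19, None, 43, None, None, 24, None, None, None, 30]
Rule: These are nodes with exactly 1 non-null child.
Per-node child counts:
  node 18: 2 child(ren)
  node 14: 1 child(ren)
  node 4: 0 child(ren)
  node 39: 2 child(ren)
  node 37: 1 child(ren)
  node 19: 1 child(ren)
  node 24: 1 child(ren)
  node 30: 0 child(ren)
  node 45: 1 child(ren)
  node 43: 0 child(ren)
Matching nodes: [14, 37, 19, 24, 45]
Count of nodes with exactly one child: 5


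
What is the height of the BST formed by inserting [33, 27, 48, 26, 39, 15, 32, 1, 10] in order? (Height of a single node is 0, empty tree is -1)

Insertion order: [33, 27, 48, 26, 39, 15, 32, 1, 10]
Tree (level-order array): [33, 27, 48, 26, 32, 39, None, 15, None, None, None, None, None, 1, None, None, 10]
Compute height bottom-up (empty subtree = -1):
  height(10) = 1 + max(-1, -1) = 0
  height(1) = 1 + max(-1, 0) = 1
  height(15) = 1 + max(1, -1) = 2
  height(26) = 1 + max(2, -1) = 3
  height(32) = 1 + max(-1, -1) = 0
  height(27) = 1 + max(3, 0) = 4
  height(39) = 1 + max(-1, -1) = 0
  height(48) = 1 + max(0, -1) = 1
  height(33) = 1 + max(4, 1) = 5
Height = 5


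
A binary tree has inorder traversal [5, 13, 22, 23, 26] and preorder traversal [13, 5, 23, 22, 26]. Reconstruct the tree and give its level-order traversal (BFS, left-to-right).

Inorder:  [5, 13, 22, 23, 26]
Preorder: [13, 5, 23, 22, 26]
Algorithm: preorder visits root first, so consume preorder in order;
for each root, split the current inorder slice at that value into
left-subtree inorder and right-subtree inorder, then recurse.
Recursive splits:
  root=13; inorder splits into left=[5], right=[22, 23, 26]
  root=5; inorder splits into left=[], right=[]
  root=23; inorder splits into left=[22], right=[26]
  root=22; inorder splits into left=[], right=[]
  root=26; inorder splits into left=[], right=[]
Reconstructed level-order: [13, 5, 23, 22, 26]


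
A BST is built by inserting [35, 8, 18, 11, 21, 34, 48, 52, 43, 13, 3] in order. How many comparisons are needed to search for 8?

Search path for 8: 35 -> 8
Found: True
Comparisons: 2


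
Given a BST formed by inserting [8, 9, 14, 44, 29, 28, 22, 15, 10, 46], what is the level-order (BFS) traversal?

Tree insertion order: [8, 9, 14, 44, 29, 28, 22, 15, 10, 46]
Tree (level-order array): [8, None, 9, None, 14, 10, 44, None, None, 29, 46, 28, None, None, None, 22, None, 15]
BFS from the root, enqueuing left then right child of each popped node:
  queue [8] -> pop 8, enqueue [9], visited so far: [8]
  queue [9] -> pop 9, enqueue [14], visited so far: [8, 9]
  queue [14] -> pop 14, enqueue [10, 44], visited so far: [8, 9, 14]
  queue [10, 44] -> pop 10, enqueue [none], visited so far: [8, 9, 14, 10]
  queue [44] -> pop 44, enqueue [29, 46], visited so far: [8, 9, 14, 10, 44]
  queue [29, 46] -> pop 29, enqueue [28], visited so far: [8, 9, 14, 10, 44, 29]
  queue [46, 28] -> pop 46, enqueue [none], visited so far: [8, 9, 14, 10, 44, 29, 46]
  queue [28] -> pop 28, enqueue [22], visited so far: [8, 9, 14, 10, 44, 29, 46, 28]
  queue [22] -> pop 22, enqueue [15], visited so far: [8, 9, 14, 10, 44, 29, 46, 28, 22]
  queue [15] -> pop 15, enqueue [none], visited so far: [8, 9, 14, 10, 44, 29, 46, 28, 22, 15]
Result: [8, 9, 14, 10, 44, 29, 46, 28, 22, 15]


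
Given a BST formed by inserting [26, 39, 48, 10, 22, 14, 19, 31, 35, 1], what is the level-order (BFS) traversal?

Tree insertion order: [26, 39, 48, 10, 22, 14, 19, 31, 35, 1]
Tree (level-order array): [26, 10, 39, 1, 22, 31, 48, None, None, 14, None, None, 35, None, None, None, 19]
BFS from the root, enqueuing left then right child of each popped node:
  queue [26] -> pop 26, enqueue [10, 39], visited so far: [26]
  queue [10, 39] -> pop 10, enqueue [1, 22], visited so far: [26, 10]
  queue [39, 1, 22] -> pop 39, enqueue [31, 48], visited so far: [26, 10, 39]
  queue [1, 22, 31, 48] -> pop 1, enqueue [none], visited so far: [26, 10, 39, 1]
  queue [22, 31, 48] -> pop 22, enqueue [14], visited so far: [26, 10, 39, 1, 22]
  queue [31, 48, 14] -> pop 31, enqueue [35], visited so far: [26, 10, 39, 1, 22, 31]
  queue [48, 14, 35] -> pop 48, enqueue [none], visited so far: [26, 10, 39, 1, 22, 31, 48]
  queue [14, 35] -> pop 14, enqueue [19], visited so far: [26, 10, 39, 1, 22, 31, 48, 14]
  queue [35, 19] -> pop 35, enqueue [none], visited so far: [26, 10, 39, 1, 22, 31, 48, 14, 35]
  queue [19] -> pop 19, enqueue [none], visited so far: [26, 10, 39, 1, 22, 31, 48, 14, 35, 19]
Result: [26, 10, 39, 1, 22, 31, 48, 14, 35, 19]


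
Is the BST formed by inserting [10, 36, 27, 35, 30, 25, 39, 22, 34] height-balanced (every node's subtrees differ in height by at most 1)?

Tree (level-order array): [10, None, 36, 27, 39, 25, 35, None, None, 22, None, 30, None, None, None, None, 34]
Definition: a tree is height-balanced if, at every node, |h(left) - h(right)| <= 1 (empty subtree has height -1).
Bottom-up per-node check:
  node 22: h_left=-1, h_right=-1, diff=0 [OK], height=0
  node 25: h_left=0, h_right=-1, diff=1 [OK], height=1
  node 34: h_left=-1, h_right=-1, diff=0 [OK], height=0
  node 30: h_left=-1, h_right=0, diff=1 [OK], height=1
  node 35: h_left=1, h_right=-1, diff=2 [FAIL (|1--1|=2 > 1)], height=2
  node 27: h_left=1, h_right=2, diff=1 [OK], height=3
  node 39: h_left=-1, h_right=-1, diff=0 [OK], height=0
  node 36: h_left=3, h_right=0, diff=3 [FAIL (|3-0|=3 > 1)], height=4
  node 10: h_left=-1, h_right=4, diff=5 [FAIL (|-1-4|=5 > 1)], height=5
Node 35 violates the condition: |1 - -1| = 2 > 1.
Result: Not balanced


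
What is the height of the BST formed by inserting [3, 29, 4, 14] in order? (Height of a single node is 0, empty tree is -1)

Insertion order: [3, 29, 4, 14]
Tree (level-order array): [3, None, 29, 4, None, None, 14]
Compute height bottom-up (empty subtree = -1):
  height(14) = 1 + max(-1, -1) = 0
  height(4) = 1 + max(-1, 0) = 1
  height(29) = 1 + max(1, -1) = 2
  height(3) = 1 + max(-1, 2) = 3
Height = 3


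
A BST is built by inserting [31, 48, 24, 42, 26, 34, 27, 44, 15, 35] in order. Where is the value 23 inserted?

Starting tree (level order): [31, 24, 48, 15, 26, 42, None, None, None, None, 27, 34, 44, None, None, None, 35]
Insertion path: 31 -> 24 -> 15
Result: insert 23 as right child of 15
Final tree (level order): [31, 24, 48, 15, 26, 42, None, None, 23, None, 27, 34, 44, None, None, None, None, None, 35]


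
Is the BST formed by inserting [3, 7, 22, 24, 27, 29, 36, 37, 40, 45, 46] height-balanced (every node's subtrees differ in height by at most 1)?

Tree (level-order array): [3, None, 7, None, 22, None, 24, None, 27, None, 29, None, 36, None, 37, None, 40, None, 45, None, 46]
Definition: a tree is height-balanced if, at every node, |h(left) - h(right)| <= 1 (empty subtree has height -1).
Bottom-up per-node check:
  node 46: h_left=-1, h_right=-1, diff=0 [OK], height=0
  node 45: h_left=-1, h_right=0, diff=1 [OK], height=1
  node 40: h_left=-1, h_right=1, diff=2 [FAIL (|-1-1|=2 > 1)], height=2
  node 37: h_left=-1, h_right=2, diff=3 [FAIL (|-1-2|=3 > 1)], height=3
  node 36: h_left=-1, h_right=3, diff=4 [FAIL (|-1-3|=4 > 1)], height=4
  node 29: h_left=-1, h_right=4, diff=5 [FAIL (|-1-4|=5 > 1)], height=5
  node 27: h_left=-1, h_right=5, diff=6 [FAIL (|-1-5|=6 > 1)], height=6
  node 24: h_left=-1, h_right=6, diff=7 [FAIL (|-1-6|=7 > 1)], height=7
  node 22: h_left=-1, h_right=7, diff=8 [FAIL (|-1-7|=8 > 1)], height=8
  node 7: h_left=-1, h_right=8, diff=9 [FAIL (|-1-8|=9 > 1)], height=9
  node 3: h_left=-1, h_right=9, diff=10 [FAIL (|-1-9|=10 > 1)], height=10
Node 40 violates the condition: |-1 - 1| = 2 > 1.
Result: Not balanced


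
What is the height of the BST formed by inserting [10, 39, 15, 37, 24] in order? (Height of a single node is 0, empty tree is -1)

Insertion order: [10, 39, 15, 37, 24]
Tree (level-order array): [10, None, 39, 15, None, None, 37, 24]
Compute height bottom-up (empty subtree = -1):
  height(24) = 1 + max(-1, -1) = 0
  height(37) = 1 + max(0, -1) = 1
  height(15) = 1 + max(-1, 1) = 2
  height(39) = 1 + max(2, -1) = 3
  height(10) = 1 + max(-1, 3) = 4
Height = 4


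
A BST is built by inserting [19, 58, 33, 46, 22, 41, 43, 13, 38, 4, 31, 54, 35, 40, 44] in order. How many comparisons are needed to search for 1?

Search path for 1: 19 -> 13 -> 4
Found: False
Comparisons: 3


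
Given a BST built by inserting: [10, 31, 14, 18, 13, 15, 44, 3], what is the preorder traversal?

Tree insertion order: [10, 31, 14, 18, 13, 15, 44, 3]
Tree (level-order array): [10, 3, 31, None, None, 14, 44, 13, 18, None, None, None, None, 15]
Preorder traversal: [10, 3, 31, 14, 13, 18, 15, 44]


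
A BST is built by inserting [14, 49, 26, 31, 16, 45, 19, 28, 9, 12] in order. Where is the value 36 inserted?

Starting tree (level order): [14, 9, 49, None, 12, 26, None, None, None, 16, 31, None, 19, 28, 45]
Insertion path: 14 -> 49 -> 26 -> 31 -> 45
Result: insert 36 as left child of 45
Final tree (level order): [14, 9, 49, None, 12, 26, None, None, None, 16, 31, None, 19, 28, 45, None, None, None, None, 36]


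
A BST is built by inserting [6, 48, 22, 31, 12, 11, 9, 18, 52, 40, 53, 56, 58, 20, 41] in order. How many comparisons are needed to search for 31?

Search path for 31: 6 -> 48 -> 22 -> 31
Found: True
Comparisons: 4


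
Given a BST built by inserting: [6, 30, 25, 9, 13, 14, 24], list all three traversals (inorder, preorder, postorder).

Tree insertion order: [6, 30, 25, 9, 13, 14, 24]
Tree (level-order array): [6, None, 30, 25, None, 9, None, None, 13, None, 14, None, 24]
Inorder (L, root, R): [6, 9, 13, 14, 24, 25, 30]
Preorder (root, L, R): [6, 30, 25, 9, 13, 14, 24]
Postorder (L, R, root): [24, 14, 13, 9, 25, 30, 6]


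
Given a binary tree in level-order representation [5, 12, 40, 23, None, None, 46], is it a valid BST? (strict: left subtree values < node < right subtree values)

Level-order array: [5, 12, 40, 23, None, None, 46]
Validate using subtree bounds (lo, hi): at each node, require lo < value < hi,
then recurse left with hi=value and right with lo=value.
Preorder trace (stopping at first violation):
  at node 5 with bounds (-inf, +inf): OK
  at node 12 with bounds (-inf, 5): VIOLATION
Node 12 violates its bound: not (-inf < 12 < 5).
Result: Not a valid BST


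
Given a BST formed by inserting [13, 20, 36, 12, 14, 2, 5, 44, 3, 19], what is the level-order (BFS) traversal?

Tree insertion order: [13, 20, 36, 12, 14, 2, 5, 44, 3, 19]
Tree (level-order array): [13, 12, 20, 2, None, 14, 36, None, 5, None, 19, None, 44, 3]
BFS from the root, enqueuing left then right child of each popped node:
  queue [13] -> pop 13, enqueue [12, 20], visited so far: [13]
  queue [12, 20] -> pop 12, enqueue [2], visited so far: [13, 12]
  queue [20, 2] -> pop 20, enqueue [14, 36], visited so far: [13, 12, 20]
  queue [2, 14, 36] -> pop 2, enqueue [5], visited so far: [13, 12, 20, 2]
  queue [14, 36, 5] -> pop 14, enqueue [19], visited so far: [13, 12, 20, 2, 14]
  queue [36, 5, 19] -> pop 36, enqueue [44], visited so far: [13, 12, 20, 2, 14, 36]
  queue [5, 19, 44] -> pop 5, enqueue [3], visited so far: [13, 12, 20, 2, 14, 36, 5]
  queue [19, 44, 3] -> pop 19, enqueue [none], visited so far: [13, 12, 20, 2, 14, 36, 5, 19]
  queue [44, 3] -> pop 44, enqueue [none], visited so far: [13, 12, 20, 2, 14, 36, 5, 19, 44]
  queue [3] -> pop 3, enqueue [none], visited so far: [13, 12, 20, 2, 14, 36, 5, 19, 44, 3]
Result: [13, 12, 20, 2, 14, 36, 5, 19, 44, 3]


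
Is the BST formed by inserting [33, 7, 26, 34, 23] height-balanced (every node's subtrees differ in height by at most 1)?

Tree (level-order array): [33, 7, 34, None, 26, None, None, 23]
Definition: a tree is height-balanced if, at every node, |h(left) - h(right)| <= 1 (empty subtree has height -1).
Bottom-up per-node check:
  node 23: h_left=-1, h_right=-1, diff=0 [OK], height=0
  node 26: h_left=0, h_right=-1, diff=1 [OK], height=1
  node 7: h_left=-1, h_right=1, diff=2 [FAIL (|-1-1|=2 > 1)], height=2
  node 34: h_left=-1, h_right=-1, diff=0 [OK], height=0
  node 33: h_left=2, h_right=0, diff=2 [FAIL (|2-0|=2 > 1)], height=3
Node 7 violates the condition: |-1 - 1| = 2 > 1.
Result: Not balanced


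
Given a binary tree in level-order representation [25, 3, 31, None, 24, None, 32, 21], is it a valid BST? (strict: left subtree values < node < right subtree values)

Level-order array: [25, 3, 31, None, 24, None, 32, 21]
Validate using subtree bounds (lo, hi): at each node, require lo < value < hi,
then recurse left with hi=value and right with lo=value.
Preorder trace (stopping at first violation):
  at node 25 with bounds (-inf, +inf): OK
  at node 3 with bounds (-inf, 25): OK
  at node 24 with bounds (3, 25): OK
  at node 21 with bounds (3, 24): OK
  at node 31 with bounds (25, +inf): OK
  at node 32 with bounds (31, +inf): OK
No violation found at any node.
Result: Valid BST


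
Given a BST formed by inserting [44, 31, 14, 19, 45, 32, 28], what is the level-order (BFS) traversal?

Tree insertion order: [44, 31, 14, 19, 45, 32, 28]
Tree (level-order array): [44, 31, 45, 14, 32, None, None, None, 19, None, None, None, 28]
BFS from the root, enqueuing left then right child of each popped node:
  queue [44] -> pop 44, enqueue [31, 45], visited so far: [44]
  queue [31, 45] -> pop 31, enqueue [14, 32], visited so far: [44, 31]
  queue [45, 14, 32] -> pop 45, enqueue [none], visited so far: [44, 31, 45]
  queue [14, 32] -> pop 14, enqueue [19], visited so far: [44, 31, 45, 14]
  queue [32, 19] -> pop 32, enqueue [none], visited so far: [44, 31, 45, 14, 32]
  queue [19] -> pop 19, enqueue [28], visited so far: [44, 31, 45, 14, 32, 19]
  queue [28] -> pop 28, enqueue [none], visited so far: [44, 31, 45, 14, 32, 19, 28]
Result: [44, 31, 45, 14, 32, 19, 28]


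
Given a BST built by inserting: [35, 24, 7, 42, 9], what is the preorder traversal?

Tree insertion order: [35, 24, 7, 42, 9]
Tree (level-order array): [35, 24, 42, 7, None, None, None, None, 9]
Preorder traversal: [35, 24, 7, 9, 42]


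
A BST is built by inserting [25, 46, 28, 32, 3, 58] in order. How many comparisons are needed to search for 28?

Search path for 28: 25 -> 46 -> 28
Found: True
Comparisons: 3


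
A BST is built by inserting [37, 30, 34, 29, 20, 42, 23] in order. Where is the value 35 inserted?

Starting tree (level order): [37, 30, 42, 29, 34, None, None, 20, None, None, None, None, 23]
Insertion path: 37 -> 30 -> 34
Result: insert 35 as right child of 34
Final tree (level order): [37, 30, 42, 29, 34, None, None, 20, None, None, 35, None, 23]


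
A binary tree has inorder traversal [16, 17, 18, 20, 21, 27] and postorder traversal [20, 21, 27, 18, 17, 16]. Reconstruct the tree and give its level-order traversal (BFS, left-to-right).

Inorder:   [16, 17, 18, 20, 21, 27]
Postorder: [20, 21, 27, 18, 17, 16]
Algorithm: postorder visits root last, so walk postorder right-to-left;
each value is the root of the current inorder slice — split it at that
value, recurse on the right subtree first, then the left.
Recursive splits:
  root=16; inorder splits into left=[], right=[17, 18, 20, 21, 27]
  root=17; inorder splits into left=[], right=[18, 20, 21, 27]
  root=18; inorder splits into left=[], right=[20, 21, 27]
  root=27; inorder splits into left=[20, 21], right=[]
  root=21; inorder splits into left=[20], right=[]
  root=20; inorder splits into left=[], right=[]
Reconstructed level-order: [16, 17, 18, 27, 21, 20]
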